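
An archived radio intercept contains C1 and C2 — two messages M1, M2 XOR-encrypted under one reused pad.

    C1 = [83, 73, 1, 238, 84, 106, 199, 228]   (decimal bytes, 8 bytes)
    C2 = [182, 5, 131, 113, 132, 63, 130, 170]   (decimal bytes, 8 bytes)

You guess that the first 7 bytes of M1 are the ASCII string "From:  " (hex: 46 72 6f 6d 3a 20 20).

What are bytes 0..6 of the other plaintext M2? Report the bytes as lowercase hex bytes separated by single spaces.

a3 3e ed f2 ea 75 65

First, C1 ⊕ C2 = (M1 ⊕ K) ⊕ (M2 ⊕ K) = M1 ⊕ M2, so the key drops out. Then M2 = (M1 ⊕ M2) ⊕ M1 over the first 7 bytes.
byte 0: (53 ^ b6) ^ 46 = e5 ^ 46 = a3
byte 1: (49 ^ 05) ^ 72 = 4c ^ 72 = 3e
byte 2: (01 ^ 83) ^ 6f = 82 ^ 6f = ed
byte 3: (ee ^ 71) ^ 6d = 9f ^ 6d = f2
byte 4: (54 ^ 84) ^ 3a = d0 ^ 3a = ea
byte 5: (6a ^ 3f) ^ 20 = 55 ^ 20 = 75
byte 6: (c7 ^ 82) ^ 20 = 45 ^ 20 = 65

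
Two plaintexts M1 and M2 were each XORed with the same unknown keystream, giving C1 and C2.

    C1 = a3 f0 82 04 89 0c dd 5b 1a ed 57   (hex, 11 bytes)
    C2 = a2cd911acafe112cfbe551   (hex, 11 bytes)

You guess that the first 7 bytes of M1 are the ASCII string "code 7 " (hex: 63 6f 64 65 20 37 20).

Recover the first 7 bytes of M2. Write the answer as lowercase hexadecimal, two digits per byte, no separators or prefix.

6252777b63c5ec

First, C1 ⊕ C2 = (M1 ⊕ K) ⊕ (M2 ⊕ K) = M1 ⊕ M2, so the key drops out. Then M2 = (M1 ⊕ M2) ⊕ M1 over the first 7 bytes.
byte 0: (a3 xor a2) xor 63 = 01 xor 63 = 62
byte 1: (f0 xor cd) xor 6f = 3d xor 6f = 52
byte 2: (82 xor 91) xor 64 = 13 xor 64 = 77
byte 3: (04 xor 1a) xor 65 = 1e xor 65 = 7b
byte 4: (89 xor ca) xor 20 = 43 xor 20 = 63
byte 5: (0c xor fe) xor 37 = f2 xor 37 = c5
byte 6: (dd xor 11) xor 20 = cc xor 20 = ec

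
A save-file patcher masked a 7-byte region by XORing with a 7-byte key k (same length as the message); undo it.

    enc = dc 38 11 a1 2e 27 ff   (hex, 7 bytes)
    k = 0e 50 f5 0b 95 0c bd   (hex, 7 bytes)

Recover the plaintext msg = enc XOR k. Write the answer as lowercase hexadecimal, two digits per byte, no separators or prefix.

XOR is its own inverse, so applying the key byte-wise gives the result directly.
byte 0: 220 xor  14 = 210
byte 1:  56 xor  80 = 104
byte 2:  17 xor 245 = 228
byte 3: 161 xor  11 = 170
byte 4:  46 xor 149 = 187
byte 5:  39 xor  12 =  43
byte 6: 255 xor 189 =  66

d268e4aabb2b42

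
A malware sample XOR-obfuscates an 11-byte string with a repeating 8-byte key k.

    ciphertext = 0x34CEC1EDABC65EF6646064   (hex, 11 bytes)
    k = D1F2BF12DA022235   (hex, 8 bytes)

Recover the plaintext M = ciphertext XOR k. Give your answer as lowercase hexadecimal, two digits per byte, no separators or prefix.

e53c7eff71c47cc3b592db

The 8-byte key repeats, so the effective keystream is d1 f2 bf 12 da 02 22 35 d1 f2 bf.
byte 0: 34 xor d1 = e5
byte 1: ce xor f2 = 3c
byte 2: c1 xor bf = 7e
byte 3: ed xor 12 = ff
byte 4: ab xor da = 71
byte 5: c6 xor 02 = c4
byte 6: 5e xor 22 = 7c
byte 7: f6 xor 35 = c3
byte 8: 64 xor d1 = b5
byte 9: 60 xor f2 = 92
byte 10: 64 xor bf = db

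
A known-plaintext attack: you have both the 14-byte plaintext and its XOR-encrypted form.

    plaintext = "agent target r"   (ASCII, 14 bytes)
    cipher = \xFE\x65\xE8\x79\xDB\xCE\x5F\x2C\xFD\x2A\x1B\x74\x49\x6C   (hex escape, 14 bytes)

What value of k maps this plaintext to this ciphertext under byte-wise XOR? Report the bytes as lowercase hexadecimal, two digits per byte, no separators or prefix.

Since cipher = plaintext ⊕ k, XORing both sides with plaintext gives k = plaintext ⊕ cipher.
01100001 ⊕ 11111110 = 10011111
01100111 ⊕ 01100101 = 00000010
01100101 ⊕ 11101000 = 10001101
01101110 ⊕ 01111001 = 00010111
01110100 ⊕ 11011011 = 10101111
00100000 ⊕ 11001110 = 11101110
01110100 ⊕ 01011111 = 00101011
01100001 ⊕ 00101100 = 01001101
01110010 ⊕ 11111101 = 10001111
01100111 ⊕ 00101010 = 01001101
01100101 ⊕ 00011011 = 01111110
01110100 ⊕ 01110100 = 00000000
00100000 ⊕ 01001001 = 01101001
01110010 ⊕ 01101100 = 00011110

9f028d17afee2b4d8f4d7e00691e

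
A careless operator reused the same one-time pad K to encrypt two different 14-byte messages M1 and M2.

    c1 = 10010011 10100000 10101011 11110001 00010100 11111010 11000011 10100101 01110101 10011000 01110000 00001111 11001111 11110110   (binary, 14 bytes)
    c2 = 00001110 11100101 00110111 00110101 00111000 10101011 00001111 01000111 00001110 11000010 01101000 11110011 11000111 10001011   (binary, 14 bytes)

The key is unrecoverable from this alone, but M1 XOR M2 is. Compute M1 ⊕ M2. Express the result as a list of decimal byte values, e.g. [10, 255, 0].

[157, 69, 156, 196, 44, 81, 204, 226, 123, 90, 24, 252, 8, 125]

c1 ⊕ c2 = (M1 ⊕ K) ⊕ (M2 ⊕ K) = M1 ⊕ M2 — the shared key cancels under XOR.
byte 0: 93 ^ 0e = 9d
byte 1: a0 ^ e5 = 45
byte 2: ab ^ 37 = 9c
byte 3: f1 ^ 35 = c4
byte 4: 14 ^ 38 = 2c
byte 5: fa ^ ab = 51
byte 6: c3 ^ 0f = cc
byte 7: a5 ^ 47 = e2
byte 8: 75 ^ 0e = 7b
byte 9: 98 ^ c2 = 5a
byte 10: 70 ^ 68 = 18
byte 11: 0f ^ f3 = fc
byte 12: cf ^ c7 = 08
byte 13: f6 ^ 8b = 7d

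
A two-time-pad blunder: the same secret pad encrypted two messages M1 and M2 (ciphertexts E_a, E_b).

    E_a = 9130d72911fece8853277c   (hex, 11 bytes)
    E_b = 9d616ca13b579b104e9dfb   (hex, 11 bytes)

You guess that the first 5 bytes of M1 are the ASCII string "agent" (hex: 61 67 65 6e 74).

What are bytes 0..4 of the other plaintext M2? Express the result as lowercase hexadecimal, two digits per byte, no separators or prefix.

6d36dee65e

First, E_a ⊕ E_b = (M1 ⊕ K) ⊕ (M2 ⊕ K) = M1 ⊕ M2, so the key drops out. Then M2 = (M1 ⊕ M2) ⊕ M1 over the first 5 bytes.
byte 0: (91 xor 9d) xor 61 = 0c xor 61 = 6d
byte 1: (30 xor 61) xor 67 = 51 xor 67 = 36
byte 2: (d7 xor 6c) xor 65 = bb xor 65 = de
byte 3: (29 xor a1) xor 6e = 88 xor 6e = e6
byte 4: (11 xor 3b) xor 74 = 2a xor 74 = 5e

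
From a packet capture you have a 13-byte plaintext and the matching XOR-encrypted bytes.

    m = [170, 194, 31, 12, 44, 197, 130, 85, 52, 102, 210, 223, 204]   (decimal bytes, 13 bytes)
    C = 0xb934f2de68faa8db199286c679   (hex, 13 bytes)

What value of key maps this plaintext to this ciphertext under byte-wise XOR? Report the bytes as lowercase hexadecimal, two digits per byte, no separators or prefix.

13f6edd2443f2a8e2df45419b5

Since C = m ⊕ key, XORing both sides with m gives key = m ⊕ C.
aa XOR b9 = 13
c2 XOR 34 = f6
1f XOR f2 = ed
0c XOR de = d2
2c XOR 68 = 44
c5 XOR fa = 3f
82 XOR a8 = 2a
55 XOR db = 8e
34 XOR 19 = 2d
66 XOR 92 = f4
d2 XOR 86 = 54
df XOR c6 = 19
cc XOR 79 = b5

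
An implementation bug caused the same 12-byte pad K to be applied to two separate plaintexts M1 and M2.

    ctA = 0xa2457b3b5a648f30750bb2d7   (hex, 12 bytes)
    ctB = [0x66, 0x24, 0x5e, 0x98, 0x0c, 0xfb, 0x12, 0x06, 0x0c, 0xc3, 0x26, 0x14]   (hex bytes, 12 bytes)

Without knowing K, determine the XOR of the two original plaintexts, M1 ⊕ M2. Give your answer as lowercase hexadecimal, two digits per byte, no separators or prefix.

ctA ⊕ ctB = (M1 ⊕ K) ⊕ (M2 ⊕ K) = M1 ⊕ M2 — the shared key cancels under XOR.
byte 0: 162 ^ 102 = 196
byte 1:  69 ^  36 =  97
byte 2: 123 ^  94 =  37
byte 3:  59 ^ 152 = 163
byte 4:  90 ^  12 =  86
byte 5: 100 ^ 251 = 159
byte 6: 143 ^  18 = 157
byte 7:  48 ^   6 =  54
byte 8: 117 ^  12 = 121
byte 9:  11 ^ 195 = 200
byte 10: 178 ^  38 = 148
byte 11: 215 ^  20 = 195

c46125a3569f9d3679c894c3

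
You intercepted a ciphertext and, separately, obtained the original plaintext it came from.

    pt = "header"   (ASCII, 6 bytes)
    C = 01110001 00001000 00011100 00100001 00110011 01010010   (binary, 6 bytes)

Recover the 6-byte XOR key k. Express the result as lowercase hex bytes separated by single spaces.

19 6d 7d 45 56 20

Since C = pt ⊕ k, XORing both sides with pt gives k = pt ⊕ C.
104 XOR 113 =  25
101 XOR   8 = 109
 97 XOR  28 = 125
100 XOR  33 =  69
101 XOR  51 =  86
114 XOR  82 =  32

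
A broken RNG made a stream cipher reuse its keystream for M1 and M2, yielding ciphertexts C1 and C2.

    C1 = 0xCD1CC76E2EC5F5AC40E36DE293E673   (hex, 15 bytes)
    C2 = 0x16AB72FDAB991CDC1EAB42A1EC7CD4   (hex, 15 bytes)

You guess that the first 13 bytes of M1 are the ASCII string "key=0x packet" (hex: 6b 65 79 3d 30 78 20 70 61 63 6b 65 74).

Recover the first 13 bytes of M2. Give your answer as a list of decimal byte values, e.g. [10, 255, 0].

[176, 210, 204, 174, 181, 36, 201, 0, 63, 43, 68, 38, 11]

First, C1 ⊕ C2 = (M1 ⊕ K) ⊕ (M2 ⊕ K) = M1 ⊕ M2, so the key drops out. Then M2 = (M1 ⊕ M2) ⊕ M1 over the first 13 bytes.
byte 0: (cd xor 16) xor 6b = db xor 6b = b0
byte 1: (1c xor ab) xor 65 = b7 xor 65 = d2
byte 2: (c7 xor 72) xor 79 = b5 xor 79 = cc
byte 3: (6e xor fd) xor 3d = 93 xor 3d = ae
byte 4: (2e xor ab) xor 30 = 85 xor 30 = b5
byte 5: (c5 xor 99) xor 78 = 5c xor 78 = 24
byte 6: (f5 xor 1c) xor 20 = e9 xor 20 = c9
byte 7: (ac xor dc) xor 70 = 70 xor 70 = 00
byte 8: (40 xor 1e) xor 61 = 5e xor 61 = 3f
byte 9: (e3 xor ab) xor 63 = 48 xor 63 = 2b
byte 10: (6d xor 42) xor 6b = 2f xor 6b = 44
byte 11: (e2 xor a1) xor 65 = 43 xor 65 = 26
byte 12: (93 xor ec) xor 74 = 7f xor 74 = 0b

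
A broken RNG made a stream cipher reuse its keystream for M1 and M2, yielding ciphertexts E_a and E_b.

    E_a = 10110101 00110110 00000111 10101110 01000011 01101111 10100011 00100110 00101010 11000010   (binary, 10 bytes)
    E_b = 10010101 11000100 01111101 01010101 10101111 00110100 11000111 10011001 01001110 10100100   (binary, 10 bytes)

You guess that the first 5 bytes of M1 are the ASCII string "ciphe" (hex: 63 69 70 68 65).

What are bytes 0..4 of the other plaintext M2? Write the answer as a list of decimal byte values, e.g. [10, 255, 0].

[67, 155, 10, 147, 137]

First, E_a ⊕ E_b = (M1 ⊕ K) ⊕ (M2 ⊕ K) = M1 ⊕ M2, so the key drops out. Then M2 = (M1 ⊕ M2) ⊕ M1 over the first 5 bytes.
byte 0: (b5 ⊕ 95) ⊕ 63 = 20 ⊕ 63 = 43
byte 1: (36 ⊕ c4) ⊕ 69 = f2 ⊕ 69 = 9b
byte 2: (07 ⊕ 7d) ⊕ 70 = 7a ⊕ 70 = 0a
byte 3: (ae ⊕ 55) ⊕ 68 = fb ⊕ 68 = 93
byte 4: (43 ⊕ af) ⊕ 65 = ec ⊕ 65 = 89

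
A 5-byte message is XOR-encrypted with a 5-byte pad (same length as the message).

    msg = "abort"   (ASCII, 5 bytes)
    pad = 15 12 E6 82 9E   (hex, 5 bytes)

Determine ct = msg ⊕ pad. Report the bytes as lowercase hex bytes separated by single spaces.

byte 0: 61 xor 15 = 74
byte 1: 62 xor 12 = 70
byte 2: 6f xor e6 = 89
byte 3: 72 xor 82 = f0
byte 4: 74 xor 9e = ea

74 70 89 f0 ea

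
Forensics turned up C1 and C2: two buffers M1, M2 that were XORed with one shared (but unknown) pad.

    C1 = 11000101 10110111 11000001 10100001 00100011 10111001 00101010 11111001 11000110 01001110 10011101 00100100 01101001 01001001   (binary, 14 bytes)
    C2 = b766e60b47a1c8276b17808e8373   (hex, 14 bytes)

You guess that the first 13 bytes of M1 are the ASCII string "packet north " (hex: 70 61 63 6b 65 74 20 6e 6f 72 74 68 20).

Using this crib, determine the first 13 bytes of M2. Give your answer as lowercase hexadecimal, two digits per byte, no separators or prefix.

02b044c1016cc2b0c22b69c2ca

First, C1 ⊕ C2 = (M1 ⊕ K) ⊕ (M2 ⊕ K) = M1 ⊕ M2, so the key drops out. Then M2 = (M1 ⊕ M2) ⊕ M1 over the first 13 bytes.
byte 0: (c5 XOR b7) XOR 70 = 72 XOR 70 = 02
byte 1: (b7 XOR 66) XOR 61 = d1 XOR 61 = b0
byte 2: (c1 XOR e6) XOR 63 = 27 XOR 63 = 44
byte 3: (a1 XOR 0b) XOR 6b = aa XOR 6b = c1
byte 4: (23 XOR 47) XOR 65 = 64 XOR 65 = 01
byte 5: (b9 XOR a1) XOR 74 = 18 XOR 74 = 6c
byte 6: (2a XOR c8) XOR 20 = e2 XOR 20 = c2
byte 7: (f9 XOR 27) XOR 6e = de XOR 6e = b0
byte 8: (c6 XOR 6b) XOR 6f = ad XOR 6f = c2
byte 9: (4e XOR 17) XOR 72 = 59 XOR 72 = 2b
byte 10: (9d XOR 80) XOR 74 = 1d XOR 74 = 69
byte 11: (24 XOR 8e) XOR 68 = aa XOR 68 = c2
byte 12: (69 XOR 83) XOR 20 = ea XOR 20 = ca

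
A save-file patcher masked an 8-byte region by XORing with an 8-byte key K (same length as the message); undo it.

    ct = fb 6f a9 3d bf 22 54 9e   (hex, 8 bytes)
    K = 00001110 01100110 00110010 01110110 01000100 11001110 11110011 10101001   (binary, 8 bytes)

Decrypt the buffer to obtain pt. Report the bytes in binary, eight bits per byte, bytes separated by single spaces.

11110101 00001001 10011011 01001011 11111011 11101100 10100111 00110111

fb XOR 0e = f5
6f XOR 66 = 09
a9 XOR 32 = 9b
3d XOR 76 = 4b
bf XOR 44 = fb
22 XOR ce = ec
54 XOR f3 = a7
9e XOR a9 = 37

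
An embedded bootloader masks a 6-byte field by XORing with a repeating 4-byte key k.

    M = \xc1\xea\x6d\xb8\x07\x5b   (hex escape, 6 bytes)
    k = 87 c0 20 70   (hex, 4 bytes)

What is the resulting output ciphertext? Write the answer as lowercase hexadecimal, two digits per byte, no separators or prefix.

The 4-byte key repeats, so the effective keystream is 87 c0 20 70 87 c0.
byte 0: c1 ⊕ 87 = 46
byte 1: ea ⊕ c0 = 2a
byte 2: 6d ⊕ 20 = 4d
byte 3: b8 ⊕ 70 = c8
byte 4: 07 ⊕ 87 = 80
byte 5: 5b ⊕ c0 = 9b

462a4dc8809b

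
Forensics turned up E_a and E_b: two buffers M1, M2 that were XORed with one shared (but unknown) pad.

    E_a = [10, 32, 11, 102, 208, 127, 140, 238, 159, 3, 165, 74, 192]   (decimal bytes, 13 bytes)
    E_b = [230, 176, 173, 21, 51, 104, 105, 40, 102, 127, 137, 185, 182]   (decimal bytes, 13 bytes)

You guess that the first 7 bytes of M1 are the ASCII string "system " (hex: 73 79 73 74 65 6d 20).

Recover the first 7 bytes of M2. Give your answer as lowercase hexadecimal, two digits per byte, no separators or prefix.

First, E_a ⊕ E_b = (M1 ⊕ K) ⊕ (M2 ⊕ K) = M1 ⊕ M2, so the key drops out. Then M2 = (M1 ⊕ M2) ⊕ M1 over the first 7 bytes.
byte 0: (0a xor e6) xor 73 = ec xor 73 = 9f
byte 1: (20 xor b0) xor 79 = 90 xor 79 = e9
byte 2: (0b xor ad) xor 73 = a6 xor 73 = d5
byte 3: (66 xor 15) xor 74 = 73 xor 74 = 07
byte 4: (d0 xor 33) xor 65 = e3 xor 65 = 86
byte 5: (7f xor 68) xor 6d = 17 xor 6d = 7a
byte 6: (8c xor 69) xor 20 = e5 xor 20 = c5

9fe9d507867ac5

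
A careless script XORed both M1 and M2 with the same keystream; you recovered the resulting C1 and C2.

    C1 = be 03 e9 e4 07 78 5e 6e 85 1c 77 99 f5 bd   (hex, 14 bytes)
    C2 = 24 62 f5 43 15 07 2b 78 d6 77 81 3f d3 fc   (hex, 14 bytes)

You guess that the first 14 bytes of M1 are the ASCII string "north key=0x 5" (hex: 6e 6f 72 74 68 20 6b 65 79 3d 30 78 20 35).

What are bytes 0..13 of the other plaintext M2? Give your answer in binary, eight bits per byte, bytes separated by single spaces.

First, C1 ⊕ C2 = (M1 ⊕ K) ⊕ (M2 ⊕ K) = M1 ⊕ M2, so the key drops out. Then M2 = (M1 ⊕ M2) ⊕ M1 over the first 14 bytes.
byte 0: (be XOR 24) XOR 6e = 9a XOR 6e = f4
byte 1: (03 XOR 62) XOR 6f = 61 XOR 6f = 0e
byte 2: (e9 XOR f5) XOR 72 = 1c XOR 72 = 6e
byte 3: (e4 XOR 43) XOR 74 = a7 XOR 74 = d3
byte 4: (07 XOR 15) XOR 68 = 12 XOR 68 = 7a
byte 5: (78 XOR 07) XOR 20 = 7f XOR 20 = 5f
byte 6: (5e XOR 2b) XOR 6b = 75 XOR 6b = 1e
byte 7: (6e XOR 78) XOR 65 = 16 XOR 65 = 73
byte 8: (85 XOR d6) XOR 79 = 53 XOR 79 = 2a
byte 9: (1c XOR 77) XOR 3d = 6b XOR 3d = 56
byte 10: (77 XOR 81) XOR 30 = f6 XOR 30 = c6
byte 11: (99 XOR 3f) XOR 78 = a6 XOR 78 = de
byte 12: (f5 XOR d3) XOR 20 = 26 XOR 20 = 06
byte 13: (bd XOR fc) XOR 35 = 41 XOR 35 = 74

11110100 00001110 01101110 11010011 01111010 01011111 00011110 01110011 00101010 01010110 11000110 11011110 00000110 01110100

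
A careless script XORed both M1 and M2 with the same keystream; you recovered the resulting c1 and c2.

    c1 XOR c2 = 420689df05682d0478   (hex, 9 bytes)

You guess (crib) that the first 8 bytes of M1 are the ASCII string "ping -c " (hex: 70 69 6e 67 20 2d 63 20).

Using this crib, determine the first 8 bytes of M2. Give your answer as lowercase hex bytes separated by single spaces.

Since c1 ⊕ c2 = M1 ⊕ M2, XORing with the guessed M1 bytes yields the corresponding M2 bytes: M2 = (c1 ⊕ c2) ⊕ M1.
 66 XOR 112 =  50
  6 XOR 105 = 111
137 XOR 110 = 231
223 XOR 103 = 184
  5 XOR  32 =  37
104 XOR  45 =  69
 45 XOR  99 =  78
  4 XOR  32 =  36

32 6f e7 b8 25 45 4e 24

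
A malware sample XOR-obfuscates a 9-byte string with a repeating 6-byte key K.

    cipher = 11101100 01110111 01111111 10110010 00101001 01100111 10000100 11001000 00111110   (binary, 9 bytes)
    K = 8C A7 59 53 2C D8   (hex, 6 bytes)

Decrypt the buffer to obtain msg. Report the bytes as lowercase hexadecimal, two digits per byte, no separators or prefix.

60d026e105bf086f67

The 6-byte key repeats, so the effective keystream is 8c a7 59 53 2c d8 8c a7 59.
byte 0: ec ^ 8c = 60
byte 1: 77 ^ a7 = d0
byte 2: 7f ^ 59 = 26
byte 3: b2 ^ 53 = e1
byte 4: 29 ^ 2c = 05
byte 5: 67 ^ d8 = bf
byte 6: 84 ^ 8c = 08
byte 7: c8 ^ a7 = 6f
byte 8: 3e ^ 59 = 67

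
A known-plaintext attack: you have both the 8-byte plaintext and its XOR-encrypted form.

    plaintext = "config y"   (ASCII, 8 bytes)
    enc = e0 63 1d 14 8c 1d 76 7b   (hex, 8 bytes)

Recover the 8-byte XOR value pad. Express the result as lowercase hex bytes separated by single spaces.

Since enc = plaintext ⊕ pad, XORing both sides with plaintext gives pad = plaintext ⊕ enc.
 99 xor 224 = 131
111 xor  99 =  12
110 xor  29 = 115
102 xor  20 = 114
105 xor 140 = 229
103 xor  29 = 122
 32 xor 118 =  86
121 xor 123 =   2

83 0c 73 72 e5 7a 56 02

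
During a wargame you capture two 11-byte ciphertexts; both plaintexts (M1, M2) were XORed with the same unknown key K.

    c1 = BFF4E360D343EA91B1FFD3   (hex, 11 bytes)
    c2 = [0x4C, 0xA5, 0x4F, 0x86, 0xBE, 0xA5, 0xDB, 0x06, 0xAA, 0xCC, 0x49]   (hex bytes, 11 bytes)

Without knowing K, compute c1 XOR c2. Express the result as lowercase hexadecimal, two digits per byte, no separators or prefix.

c1 ⊕ c2 = (M1 ⊕ K) ⊕ (M2 ⊕ K) = M1 ⊕ M2 — the shared key cancels under XOR.
bf XOR 4c = f3
f4 XOR a5 = 51
e3 XOR 4f = ac
60 XOR 86 = e6
d3 XOR be = 6d
43 XOR a5 = e6
ea XOR db = 31
91 XOR 06 = 97
b1 XOR aa = 1b
ff XOR cc = 33
d3 XOR 49 = 9a

f351ace66de631971b339a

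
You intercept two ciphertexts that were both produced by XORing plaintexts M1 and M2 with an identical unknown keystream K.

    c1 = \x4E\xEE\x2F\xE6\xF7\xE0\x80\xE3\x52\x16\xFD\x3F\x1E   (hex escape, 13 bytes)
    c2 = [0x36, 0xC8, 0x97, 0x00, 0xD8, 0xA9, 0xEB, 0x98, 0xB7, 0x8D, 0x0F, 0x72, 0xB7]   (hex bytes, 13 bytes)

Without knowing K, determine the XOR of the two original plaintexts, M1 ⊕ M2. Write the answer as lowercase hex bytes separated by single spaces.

c1 ⊕ c2 = (M1 ⊕ K) ⊕ (M2 ⊕ K) = M1 ⊕ M2 — the shared key cancels under XOR.
01001110 ^ 00110110 = 01111000
11101110 ^ 11001000 = 00100110
00101111 ^ 10010111 = 10111000
11100110 ^ 00000000 = 11100110
11110111 ^ 11011000 = 00101111
11100000 ^ 10101001 = 01001001
10000000 ^ 11101011 = 01101011
11100011 ^ 10011000 = 01111011
01010010 ^ 10110111 = 11100101
00010110 ^ 10001101 = 10011011
11111101 ^ 00001111 = 11110010
00111111 ^ 01110010 = 01001101
00011110 ^ 10110111 = 10101001

78 26 b8 e6 2f 49 6b 7b e5 9b f2 4d a9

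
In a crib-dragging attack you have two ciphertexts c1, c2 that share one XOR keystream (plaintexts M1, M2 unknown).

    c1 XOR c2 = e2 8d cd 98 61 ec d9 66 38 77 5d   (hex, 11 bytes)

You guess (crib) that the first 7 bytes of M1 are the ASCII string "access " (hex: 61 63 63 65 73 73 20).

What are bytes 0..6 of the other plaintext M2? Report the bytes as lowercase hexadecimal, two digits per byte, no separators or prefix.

83eeaefd129ff9

Since c1 ⊕ c2 = M1 ⊕ M2, XORing with the guessed M1 bytes yields the corresponding M2 bytes: M2 = (c1 ⊕ c2) ⊕ M1.
byte 0: e2 xor 61 = 83
byte 1: 8d xor 63 = ee
byte 2: cd xor 63 = ae
byte 3: 98 xor 65 = fd
byte 4: 61 xor 73 = 12
byte 5: ec xor 73 = 9f
byte 6: d9 xor 20 = f9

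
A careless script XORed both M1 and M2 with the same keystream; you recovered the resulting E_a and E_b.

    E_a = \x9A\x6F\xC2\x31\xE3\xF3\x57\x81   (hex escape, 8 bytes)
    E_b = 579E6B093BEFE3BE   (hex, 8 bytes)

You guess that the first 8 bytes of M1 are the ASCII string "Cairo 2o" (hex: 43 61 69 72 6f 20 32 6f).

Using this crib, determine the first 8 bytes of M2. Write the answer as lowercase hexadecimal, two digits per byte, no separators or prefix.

8e90c04ab73c8650

First, E_a ⊕ E_b = (M1 ⊕ K) ⊕ (M2 ⊕ K) = M1 ⊕ M2, so the key drops out. Then M2 = (M1 ⊕ M2) ⊕ M1 over the first 8 bytes.
byte 0: (9a ⊕ 57) ⊕ 43 = cd ⊕ 43 = 8e
byte 1: (6f ⊕ 9e) ⊕ 61 = f1 ⊕ 61 = 90
byte 2: (c2 ⊕ 6b) ⊕ 69 = a9 ⊕ 69 = c0
byte 3: (31 ⊕ 09) ⊕ 72 = 38 ⊕ 72 = 4a
byte 4: (e3 ⊕ 3b) ⊕ 6f = d8 ⊕ 6f = b7
byte 5: (f3 ⊕ ef) ⊕ 20 = 1c ⊕ 20 = 3c
byte 6: (57 ⊕ e3) ⊕ 32 = b4 ⊕ 32 = 86
byte 7: (81 ⊕ be) ⊕ 6f = 3f ⊕ 6f = 50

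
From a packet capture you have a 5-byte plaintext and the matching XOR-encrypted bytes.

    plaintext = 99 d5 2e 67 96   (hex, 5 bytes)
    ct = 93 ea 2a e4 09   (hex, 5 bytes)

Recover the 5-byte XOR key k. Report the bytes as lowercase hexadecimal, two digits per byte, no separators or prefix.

Since ct = plaintext ⊕ k, XORing both sides with plaintext gives k = plaintext ⊕ ct.
99 ^ 93 = 0a
d5 ^ ea = 3f
2e ^ 2a = 04
67 ^ e4 = 83
96 ^ 09 = 9f

0a3f04839f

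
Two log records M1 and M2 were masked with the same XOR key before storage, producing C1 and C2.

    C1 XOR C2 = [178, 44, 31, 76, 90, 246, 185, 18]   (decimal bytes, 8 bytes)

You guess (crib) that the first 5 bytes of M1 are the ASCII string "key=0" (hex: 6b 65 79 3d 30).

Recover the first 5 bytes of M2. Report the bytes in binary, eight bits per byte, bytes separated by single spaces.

11011001 01001001 01100110 01110001 01101010

Since C1 ⊕ C2 = M1 ⊕ M2, XORing with the guessed M1 bytes yields the corresponding M2 bytes: M2 = (C1 ⊕ C2) ⊕ M1.
178 xor 107 = 217
 44 xor 101 =  73
 31 xor 121 = 102
 76 xor  61 = 113
 90 xor  48 = 106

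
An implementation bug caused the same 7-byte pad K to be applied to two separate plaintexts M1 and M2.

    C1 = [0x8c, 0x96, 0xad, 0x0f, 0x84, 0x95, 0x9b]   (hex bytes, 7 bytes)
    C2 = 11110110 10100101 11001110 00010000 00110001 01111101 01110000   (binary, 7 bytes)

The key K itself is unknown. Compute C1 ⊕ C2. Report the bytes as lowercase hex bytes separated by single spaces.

7a 33 63 1f b5 e8 eb

C1 ⊕ C2 = (M1 ⊕ K) ⊕ (M2 ⊕ K) = M1 ⊕ M2 — the shared key cancels under XOR.
8c XOR f6 = 7a
96 XOR a5 = 33
ad XOR ce = 63
0f XOR 10 = 1f
84 XOR 31 = b5
95 XOR 7d = e8
9b XOR 70 = eb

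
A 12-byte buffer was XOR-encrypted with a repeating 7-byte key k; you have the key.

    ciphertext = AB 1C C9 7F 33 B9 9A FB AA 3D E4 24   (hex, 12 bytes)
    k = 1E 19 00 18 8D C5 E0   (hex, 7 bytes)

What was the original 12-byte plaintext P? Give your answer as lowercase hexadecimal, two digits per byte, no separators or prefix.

The 7-byte key repeats, so the effective keystream is 1e 19 00 18 8d c5 e0 1e 19 00 18 8d.
byte 0: ab XOR 1e = b5
byte 1: 1c XOR 19 = 05
byte 2: c9 XOR 00 = c9
byte 3: 7f XOR 18 = 67
byte 4: 33 XOR 8d = be
byte 5: b9 XOR c5 = 7c
byte 6: 9a XOR e0 = 7a
byte 7: fb XOR 1e = e5
byte 8: aa XOR 19 = b3
byte 9: 3d XOR 00 = 3d
byte 10: e4 XOR 18 = fc
byte 11: 24 XOR 8d = a9

b505c967be7c7ae5b33dfca9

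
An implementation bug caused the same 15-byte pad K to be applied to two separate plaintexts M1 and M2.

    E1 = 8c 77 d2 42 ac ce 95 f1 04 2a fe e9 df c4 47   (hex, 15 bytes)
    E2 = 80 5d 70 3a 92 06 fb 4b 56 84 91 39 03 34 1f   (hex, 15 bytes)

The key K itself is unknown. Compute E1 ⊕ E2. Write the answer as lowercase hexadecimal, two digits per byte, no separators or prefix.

0c2aa2783ec86eba52ae6fd0dcf058

E1 ⊕ E2 = (M1 ⊕ K) ⊕ (M2 ⊕ K) = M1 ⊕ M2 — the shared key cancels under XOR.
10001100 xor 10000000 = 00001100
01110111 xor 01011101 = 00101010
11010010 xor 01110000 = 10100010
01000010 xor 00111010 = 01111000
10101100 xor 10010010 = 00111110
11001110 xor 00000110 = 11001000
10010101 xor 11111011 = 01101110
11110001 xor 01001011 = 10111010
00000100 xor 01010110 = 01010010
00101010 xor 10000100 = 10101110
11111110 xor 10010001 = 01101111
11101001 xor 00111001 = 11010000
11011111 xor 00000011 = 11011100
11000100 xor 00110100 = 11110000
01000111 xor 00011111 = 01011000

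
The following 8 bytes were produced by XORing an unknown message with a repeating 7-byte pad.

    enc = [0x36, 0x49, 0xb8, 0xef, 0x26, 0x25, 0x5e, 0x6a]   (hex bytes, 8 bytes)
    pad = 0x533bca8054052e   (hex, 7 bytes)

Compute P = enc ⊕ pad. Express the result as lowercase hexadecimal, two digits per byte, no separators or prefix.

6572726f72207039

The 7-byte key repeats, so the effective keystream is 53 3b ca 80 54 05 2e 53.
byte 0: 36 ⊕ 53 = 65
byte 1: 49 ⊕ 3b = 72
byte 2: b8 ⊕ ca = 72
byte 3: ef ⊕ 80 = 6f
byte 4: 26 ⊕ 54 = 72
byte 5: 25 ⊕ 05 = 20
byte 6: 5e ⊕ 2e = 70
byte 7: 6a ⊕ 53 = 39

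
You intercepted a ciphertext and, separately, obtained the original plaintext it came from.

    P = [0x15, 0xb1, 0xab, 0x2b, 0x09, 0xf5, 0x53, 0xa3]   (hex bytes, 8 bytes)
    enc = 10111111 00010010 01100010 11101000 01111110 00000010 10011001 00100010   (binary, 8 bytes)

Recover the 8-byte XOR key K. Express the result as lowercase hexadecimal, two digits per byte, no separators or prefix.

Since enc = P ⊕ K, XORing both sides with P gives K = P ⊕ enc.
byte 0:  21 ^ 191 = 170
byte 1: 177 ^  18 = 163
byte 2: 171 ^  98 = 201
byte 3:  43 ^ 232 = 195
byte 4:   9 ^ 126 = 119
byte 5: 245 ^   2 = 247
byte 6:  83 ^ 153 = 202
byte 7: 163 ^  34 = 129

aaa3c9c377f7ca81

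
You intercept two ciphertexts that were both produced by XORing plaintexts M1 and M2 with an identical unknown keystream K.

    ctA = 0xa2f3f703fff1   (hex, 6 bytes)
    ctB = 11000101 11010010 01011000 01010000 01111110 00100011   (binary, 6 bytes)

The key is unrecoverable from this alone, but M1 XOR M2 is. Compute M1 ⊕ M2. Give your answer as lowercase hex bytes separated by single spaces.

67 21 af 53 81 d2

ctA ⊕ ctB = (M1 ⊕ K) ⊕ (M2 ⊕ K) = M1 ⊕ M2 — the shared key cancels under XOR.
byte 0: a2 ⊕ c5 = 67
byte 1: f3 ⊕ d2 = 21
byte 2: f7 ⊕ 58 = af
byte 3: 03 ⊕ 50 = 53
byte 4: ff ⊕ 7e = 81
byte 5: f1 ⊕ 23 = d2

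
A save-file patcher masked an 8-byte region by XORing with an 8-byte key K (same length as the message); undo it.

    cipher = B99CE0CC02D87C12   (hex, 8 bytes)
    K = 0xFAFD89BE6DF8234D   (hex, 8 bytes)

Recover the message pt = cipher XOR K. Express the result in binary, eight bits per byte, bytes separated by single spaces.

01000011 01100001 01101001 01110010 01101111 00100000 01011111 01011111

XOR is its own inverse, so applying the key byte-wise gives the result directly.
b9 xor fa = 43
9c xor fd = 61
e0 xor 89 = 69
cc xor be = 72
02 xor 6d = 6f
d8 xor f8 = 20
7c xor 23 = 5f
12 xor 4d = 5f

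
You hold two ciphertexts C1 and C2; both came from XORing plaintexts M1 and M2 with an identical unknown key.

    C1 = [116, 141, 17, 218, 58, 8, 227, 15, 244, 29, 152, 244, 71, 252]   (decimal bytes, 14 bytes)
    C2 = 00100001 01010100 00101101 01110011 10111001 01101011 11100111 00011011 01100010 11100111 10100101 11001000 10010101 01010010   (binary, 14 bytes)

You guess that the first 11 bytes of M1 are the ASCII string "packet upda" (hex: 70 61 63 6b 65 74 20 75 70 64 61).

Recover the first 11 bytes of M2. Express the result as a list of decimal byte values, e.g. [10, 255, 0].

[37, 184, 95, 194, 230, 23, 36, 97, 230, 158, 92]

First, C1 ⊕ C2 = (M1 ⊕ K) ⊕ (M2 ⊕ K) = M1 ⊕ M2, so the key drops out. Then M2 = (M1 ⊕ M2) ⊕ M1 over the first 11 bytes.
byte 0: (74 ^ 21) ^ 70 = 55 ^ 70 = 25
byte 1: (8d ^ 54) ^ 61 = d9 ^ 61 = b8
byte 2: (11 ^ 2d) ^ 63 = 3c ^ 63 = 5f
byte 3: (da ^ 73) ^ 6b = a9 ^ 6b = c2
byte 4: (3a ^ b9) ^ 65 = 83 ^ 65 = e6
byte 5: (08 ^ 6b) ^ 74 = 63 ^ 74 = 17
byte 6: (e3 ^ e7) ^ 20 = 04 ^ 20 = 24
byte 7: (0f ^ 1b) ^ 75 = 14 ^ 75 = 61
byte 8: (f4 ^ 62) ^ 70 = 96 ^ 70 = e6
byte 9: (1d ^ e7) ^ 64 = fa ^ 64 = 9e
byte 10: (98 ^ a5) ^ 61 = 3d ^ 61 = 5c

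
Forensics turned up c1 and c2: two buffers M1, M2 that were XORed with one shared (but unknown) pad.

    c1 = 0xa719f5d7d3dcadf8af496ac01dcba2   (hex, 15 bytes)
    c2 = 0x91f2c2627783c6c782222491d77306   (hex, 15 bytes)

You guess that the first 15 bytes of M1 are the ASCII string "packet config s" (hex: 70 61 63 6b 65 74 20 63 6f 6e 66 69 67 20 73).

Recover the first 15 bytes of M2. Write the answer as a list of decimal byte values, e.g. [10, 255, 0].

First, c1 ⊕ c2 = (M1 ⊕ K) ⊕ (M2 ⊕ K) = M1 ⊕ M2, so the key drops out. Then M2 = (M1 ⊕ M2) ⊕ M1 over the first 15 bytes.
byte 0: (a7 XOR 91) XOR 70 = 36 XOR 70 = 46
byte 1: (19 XOR f2) XOR 61 = eb XOR 61 = 8a
byte 2: (f5 XOR c2) XOR 63 = 37 XOR 63 = 54
byte 3: (d7 XOR 62) XOR 6b = b5 XOR 6b = de
byte 4: (d3 XOR 77) XOR 65 = a4 XOR 65 = c1
byte 5: (dc XOR 83) XOR 74 = 5f XOR 74 = 2b
byte 6: (ad XOR c6) XOR 20 = 6b XOR 20 = 4b
byte 7: (f8 XOR c7) XOR 63 = 3f XOR 63 = 5c
byte 8: (af XOR 82) XOR 6f = 2d XOR 6f = 42
byte 9: (49 XOR 22) XOR 6e = 6b XOR 6e = 05
byte 10: (6a XOR 24) XOR 66 = 4e XOR 66 = 28
byte 11: (c0 XOR 91) XOR 69 = 51 XOR 69 = 38
byte 12: (1d XOR d7) XOR 67 = ca XOR 67 = ad
byte 13: (cb XOR 73) XOR 20 = b8 XOR 20 = 98
byte 14: (a2 XOR 06) XOR 73 = a4 XOR 73 = d7

[70, 138, 84, 222, 193, 43, 75, 92, 66, 5, 40, 56, 173, 152, 215]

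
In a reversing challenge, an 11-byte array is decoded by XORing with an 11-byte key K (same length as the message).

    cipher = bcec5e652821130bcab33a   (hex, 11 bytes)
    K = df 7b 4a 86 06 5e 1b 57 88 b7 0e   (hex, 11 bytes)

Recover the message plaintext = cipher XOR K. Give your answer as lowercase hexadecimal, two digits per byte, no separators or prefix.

byte 0: bc ⊕ df = 63
byte 1: ec ⊕ 7b = 97
byte 2: 5e ⊕ 4a = 14
byte 3: 65 ⊕ 86 = e3
byte 4: 28 ⊕ 06 = 2e
byte 5: 21 ⊕ 5e = 7f
byte 6: 13 ⊕ 1b = 08
byte 7: 0b ⊕ 57 = 5c
byte 8: ca ⊕ 88 = 42
byte 9: b3 ⊕ b7 = 04
byte 10: 3a ⊕ 0e = 34

639714e32e7f085c420434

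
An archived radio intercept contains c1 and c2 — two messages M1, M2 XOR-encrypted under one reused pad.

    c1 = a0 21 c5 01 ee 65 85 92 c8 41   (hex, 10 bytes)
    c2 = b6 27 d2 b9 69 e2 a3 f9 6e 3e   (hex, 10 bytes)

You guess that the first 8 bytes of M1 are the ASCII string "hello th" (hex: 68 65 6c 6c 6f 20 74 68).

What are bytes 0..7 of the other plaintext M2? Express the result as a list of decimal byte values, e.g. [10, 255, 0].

First, c1 ⊕ c2 = (M1 ⊕ K) ⊕ (M2 ⊕ K) = M1 ⊕ M2, so the key drops out. Then M2 = (M1 ⊕ M2) ⊕ M1 over the first 8 bytes.
byte 0: (a0 XOR b6) XOR 68 = 16 XOR 68 = 7e
byte 1: (21 XOR 27) XOR 65 = 06 XOR 65 = 63
byte 2: (c5 XOR d2) XOR 6c = 17 XOR 6c = 7b
byte 3: (01 XOR b9) XOR 6c = b8 XOR 6c = d4
byte 4: (ee XOR 69) XOR 6f = 87 XOR 6f = e8
byte 5: (65 XOR e2) XOR 20 = 87 XOR 20 = a7
byte 6: (85 XOR a3) XOR 74 = 26 XOR 74 = 52
byte 7: (92 XOR f9) XOR 68 = 6b XOR 68 = 03

[126, 99, 123, 212, 232, 167, 82, 3]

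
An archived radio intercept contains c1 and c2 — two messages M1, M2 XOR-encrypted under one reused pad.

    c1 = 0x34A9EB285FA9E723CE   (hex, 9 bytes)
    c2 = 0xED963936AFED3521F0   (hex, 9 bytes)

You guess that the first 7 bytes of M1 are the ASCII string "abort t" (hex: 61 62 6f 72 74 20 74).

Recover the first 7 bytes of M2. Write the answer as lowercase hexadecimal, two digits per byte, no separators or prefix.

First, c1 ⊕ c2 = (M1 ⊕ K) ⊕ (M2 ⊕ K) = M1 ⊕ M2, so the key drops out. Then M2 = (M1 ⊕ M2) ⊕ M1 over the first 7 bytes.
byte 0: (34 ^ ed) ^ 61 = d9 ^ 61 = b8
byte 1: (a9 ^ 96) ^ 62 = 3f ^ 62 = 5d
byte 2: (eb ^ 39) ^ 6f = d2 ^ 6f = bd
byte 3: (28 ^ 36) ^ 72 = 1e ^ 72 = 6c
byte 4: (5f ^ af) ^ 74 = f0 ^ 74 = 84
byte 5: (a9 ^ ed) ^ 20 = 44 ^ 20 = 64
byte 6: (e7 ^ 35) ^ 74 = d2 ^ 74 = a6

b85dbd6c8464a6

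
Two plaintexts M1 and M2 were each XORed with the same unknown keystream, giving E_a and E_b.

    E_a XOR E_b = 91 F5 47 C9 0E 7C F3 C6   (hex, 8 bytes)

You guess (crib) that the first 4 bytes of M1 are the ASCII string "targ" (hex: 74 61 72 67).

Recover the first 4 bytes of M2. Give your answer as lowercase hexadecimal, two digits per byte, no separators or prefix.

e59435ae

Since E_a ⊕ E_b = M1 ⊕ M2, XORing with the guessed M1 bytes yields the corresponding M2 bytes: M2 = (E_a ⊕ E_b) ⊕ M1.
91 ^ 74 = e5
f5 ^ 61 = 94
47 ^ 72 = 35
c9 ^ 67 = ae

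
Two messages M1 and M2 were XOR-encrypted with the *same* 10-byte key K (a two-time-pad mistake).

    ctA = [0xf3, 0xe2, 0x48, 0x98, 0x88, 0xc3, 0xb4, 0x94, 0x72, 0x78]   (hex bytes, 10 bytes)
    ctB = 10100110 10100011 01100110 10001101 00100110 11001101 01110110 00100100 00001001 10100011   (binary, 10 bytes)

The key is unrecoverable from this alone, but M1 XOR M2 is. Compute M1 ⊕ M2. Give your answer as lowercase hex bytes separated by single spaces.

55 41 2e 15 ae 0e c2 b0 7b db

ctA ⊕ ctB = (M1 ⊕ K) ⊕ (M2 ⊕ K) = M1 ⊕ M2 — the shared key cancels under XOR.
11110011 ⊕ 10100110 = 01010101
11100010 ⊕ 10100011 = 01000001
01001000 ⊕ 01100110 = 00101110
10011000 ⊕ 10001101 = 00010101
10001000 ⊕ 00100110 = 10101110
11000011 ⊕ 11001101 = 00001110
10110100 ⊕ 01110110 = 11000010
10010100 ⊕ 00100100 = 10110000
01110010 ⊕ 00001001 = 01111011
01111000 ⊕ 10100011 = 11011011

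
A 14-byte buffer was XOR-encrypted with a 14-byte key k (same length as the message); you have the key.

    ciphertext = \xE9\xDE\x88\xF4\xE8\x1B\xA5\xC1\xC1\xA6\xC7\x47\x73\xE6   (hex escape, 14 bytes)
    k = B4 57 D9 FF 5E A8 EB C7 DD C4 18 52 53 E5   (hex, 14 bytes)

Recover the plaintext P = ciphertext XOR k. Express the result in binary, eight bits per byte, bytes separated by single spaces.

XOR is its own inverse, so applying the key byte-wise gives the result directly.
e9 ^ b4 = 5d
de ^ 57 = 89
88 ^ d9 = 51
f4 ^ ff = 0b
e8 ^ 5e = b6
1b ^ a8 = b3
a5 ^ eb = 4e
c1 ^ c7 = 06
c1 ^ dd = 1c
a6 ^ c4 = 62
c7 ^ 18 = df
47 ^ 52 = 15
73 ^ 53 = 20
e6 ^ e5 = 03

01011101 10001001 01010001 00001011 10110110 10110011 01001110 00000110 00011100 01100010 11011111 00010101 00100000 00000011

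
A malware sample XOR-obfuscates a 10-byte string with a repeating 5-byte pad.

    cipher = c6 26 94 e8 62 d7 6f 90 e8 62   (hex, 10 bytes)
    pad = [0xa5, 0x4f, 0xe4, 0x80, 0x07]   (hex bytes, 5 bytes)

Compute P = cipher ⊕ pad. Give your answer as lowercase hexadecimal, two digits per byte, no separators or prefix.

63697068657220746865

The 5-byte key repeats, so the effective keystream is a5 4f e4 80 07 a5 4f e4 80 07.
byte 0: 11000110 xor 10100101 = 01100011
byte 1: 00100110 xor 01001111 = 01101001
byte 2: 10010100 xor 11100100 = 01110000
byte 3: 11101000 xor 10000000 = 01101000
byte 4: 01100010 xor 00000111 = 01100101
byte 5: 11010111 xor 10100101 = 01110010
byte 6: 01101111 xor 01001111 = 00100000
byte 7: 10010000 xor 11100100 = 01110100
byte 8: 11101000 xor 10000000 = 01101000
byte 9: 01100010 xor 00000111 = 01100101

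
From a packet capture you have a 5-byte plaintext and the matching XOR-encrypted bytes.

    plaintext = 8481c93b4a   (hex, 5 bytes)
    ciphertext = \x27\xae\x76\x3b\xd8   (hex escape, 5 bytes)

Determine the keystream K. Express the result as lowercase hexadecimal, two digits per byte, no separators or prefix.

Since ciphertext = plaintext ⊕ K, XORing both sides with plaintext gives K = plaintext ⊕ ciphertext.
10000100 xor 00100111 = 10100011
10000001 xor 10101110 = 00101111
11001001 xor 01110110 = 10111111
00111011 xor 00111011 = 00000000
01001010 xor 11011000 = 10010010

a32fbf0092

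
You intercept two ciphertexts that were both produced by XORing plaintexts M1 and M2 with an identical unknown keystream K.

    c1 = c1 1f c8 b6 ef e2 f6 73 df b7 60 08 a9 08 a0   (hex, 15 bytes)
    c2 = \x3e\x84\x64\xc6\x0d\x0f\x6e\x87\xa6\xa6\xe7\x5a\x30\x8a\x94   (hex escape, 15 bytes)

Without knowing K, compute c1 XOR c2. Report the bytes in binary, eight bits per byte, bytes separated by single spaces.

11111111 10011011 10101100 01110000 11100010 11101101 10011000 11110100 01111001 00010001 10000111 01010010 10011001 10000010 00110100

c1 ⊕ c2 = (M1 ⊕ K) ⊕ (M2 ⊕ K) = M1 ⊕ M2 — the shared key cancels under XOR.
11000001 ⊕ 00111110 = 11111111
00011111 ⊕ 10000100 = 10011011
11001000 ⊕ 01100100 = 10101100
10110110 ⊕ 11000110 = 01110000
11101111 ⊕ 00001101 = 11100010
11100010 ⊕ 00001111 = 11101101
11110110 ⊕ 01101110 = 10011000
01110011 ⊕ 10000111 = 11110100
11011111 ⊕ 10100110 = 01111001
10110111 ⊕ 10100110 = 00010001
01100000 ⊕ 11100111 = 10000111
00001000 ⊕ 01011010 = 01010010
10101001 ⊕ 00110000 = 10011001
00001000 ⊕ 10001010 = 10000010
10100000 ⊕ 10010100 = 00110100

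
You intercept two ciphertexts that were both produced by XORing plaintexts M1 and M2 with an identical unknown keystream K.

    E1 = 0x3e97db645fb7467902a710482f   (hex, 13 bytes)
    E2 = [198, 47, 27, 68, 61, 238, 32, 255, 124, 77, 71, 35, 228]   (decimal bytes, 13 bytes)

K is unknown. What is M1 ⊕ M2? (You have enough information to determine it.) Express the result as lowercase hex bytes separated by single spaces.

f8 b8 c0 20 62 59 66 86 7e ea 57 6b cb

E1 ⊕ E2 = (M1 ⊕ K) ⊕ (M2 ⊕ K) = M1 ⊕ M2 — the shared key cancels under XOR.
00111110 ⊕ 11000110 = 11111000
10010111 ⊕ 00101111 = 10111000
11011011 ⊕ 00011011 = 11000000
01100100 ⊕ 01000100 = 00100000
01011111 ⊕ 00111101 = 01100010
10110111 ⊕ 11101110 = 01011001
01000110 ⊕ 00100000 = 01100110
01111001 ⊕ 11111111 = 10000110
00000010 ⊕ 01111100 = 01111110
10100111 ⊕ 01001101 = 11101010
00010000 ⊕ 01000111 = 01010111
01001000 ⊕ 00100011 = 01101011
00101111 ⊕ 11100100 = 11001011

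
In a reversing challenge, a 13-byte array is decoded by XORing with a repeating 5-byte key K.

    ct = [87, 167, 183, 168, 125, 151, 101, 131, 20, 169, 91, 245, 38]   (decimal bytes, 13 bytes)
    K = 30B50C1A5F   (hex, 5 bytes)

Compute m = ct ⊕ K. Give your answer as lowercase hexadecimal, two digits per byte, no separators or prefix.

6712bbb222a7d08f0ef66b402a

The 5-byte key repeats, so the effective keystream is 30 b5 0c 1a 5f 30 b5 0c 1a 5f 30 b5 0c.
byte 0: 01010111 ^ 00110000 = 01100111
byte 1: 10100111 ^ 10110101 = 00010010
byte 2: 10110111 ^ 00001100 = 10111011
byte 3: 10101000 ^ 00011010 = 10110010
byte 4: 01111101 ^ 01011111 = 00100010
byte 5: 10010111 ^ 00110000 = 10100111
byte 6: 01100101 ^ 10110101 = 11010000
byte 7: 10000011 ^ 00001100 = 10001111
byte 8: 00010100 ^ 00011010 = 00001110
byte 9: 10101001 ^ 01011111 = 11110110
byte 10: 01011011 ^ 00110000 = 01101011
byte 11: 11110101 ^ 10110101 = 01000000
byte 12: 00100110 ^ 00001100 = 00101010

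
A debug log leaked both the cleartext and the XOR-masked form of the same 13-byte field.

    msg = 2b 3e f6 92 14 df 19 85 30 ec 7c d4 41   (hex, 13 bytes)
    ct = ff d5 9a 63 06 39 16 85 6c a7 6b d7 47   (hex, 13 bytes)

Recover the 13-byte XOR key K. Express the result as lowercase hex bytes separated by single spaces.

d4 eb 6c f1 12 e6 0f 00 5c 4b 17 03 06

Since ct = msg ⊕ K, XORing both sides with msg gives K = msg ⊕ ct.
2b xor ff = d4
3e xor d5 = eb
f6 xor 9a = 6c
92 xor 63 = f1
14 xor 06 = 12
df xor 39 = e6
19 xor 16 = 0f
85 xor 85 = 00
30 xor 6c = 5c
ec xor a7 = 4b
7c xor 6b = 17
d4 xor d7 = 03
41 xor 47 = 06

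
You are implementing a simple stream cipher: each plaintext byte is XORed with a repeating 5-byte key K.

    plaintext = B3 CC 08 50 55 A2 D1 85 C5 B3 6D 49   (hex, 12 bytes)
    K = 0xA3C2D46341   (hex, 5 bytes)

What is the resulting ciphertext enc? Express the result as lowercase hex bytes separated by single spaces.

The 5-byte key repeats, so the effective keystream is a3 c2 d4 63 41 a3 c2 d4 63 41 a3 c2.
byte 0: b3 XOR a3 = 10
byte 1: cc XOR c2 = 0e
byte 2: 08 XOR d4 = dc
byte 3: 50 XOR 63 = 33
byte 4: 55 XOR 41 = 14
byte 5: a2 XOR a3 = 01
byte 6: d1 XOR c2 = 13
byte 7: 85 XOR d4 = 51
byte 8: c5 XOR 63 = a6
byte 9: b3 XOR 41 = f2
byte 10: 6d XOR a3 = ce
byte 11: 49 XOR c2 = 8b

10 0e dc 33 14 01 13 51 a6 f2 ce 8b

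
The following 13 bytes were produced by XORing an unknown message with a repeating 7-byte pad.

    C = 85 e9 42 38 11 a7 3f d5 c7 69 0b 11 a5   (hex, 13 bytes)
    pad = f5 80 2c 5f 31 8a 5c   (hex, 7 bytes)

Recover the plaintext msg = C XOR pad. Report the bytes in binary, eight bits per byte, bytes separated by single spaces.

01110000 01101001 01101110 01100111 00100000 00101101 01100011 00100000 01000111 01000101 01010100 00100000 00101111

The 7-byte key repeats, so the effective keystream is f5 80 2c 5f 31 8a 5c f5 80 2c 5f 31 8a.
byte 0: 85 XOR f5 = 70
byte 1: e9 XOR 80 = 69
byte 2: 42 XOR 2c = 6e
byte 3: 38 XOR 5f = 67
byte 4: 11 XOR 31 = 20
byte 5: a7 XOR 8a = 2d
byte 6: 3f XOR 5c = 63
byte 7: d5 XOR f5 = 20
byte 8: c7 XOR 80 = 47
byte 9: 69 XOR 2c = 45
byte 10: 0b XOR 5f = 54
byte 11: 11 XOR 31 = 20
byte 12: a5 XOR 8a = 2f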